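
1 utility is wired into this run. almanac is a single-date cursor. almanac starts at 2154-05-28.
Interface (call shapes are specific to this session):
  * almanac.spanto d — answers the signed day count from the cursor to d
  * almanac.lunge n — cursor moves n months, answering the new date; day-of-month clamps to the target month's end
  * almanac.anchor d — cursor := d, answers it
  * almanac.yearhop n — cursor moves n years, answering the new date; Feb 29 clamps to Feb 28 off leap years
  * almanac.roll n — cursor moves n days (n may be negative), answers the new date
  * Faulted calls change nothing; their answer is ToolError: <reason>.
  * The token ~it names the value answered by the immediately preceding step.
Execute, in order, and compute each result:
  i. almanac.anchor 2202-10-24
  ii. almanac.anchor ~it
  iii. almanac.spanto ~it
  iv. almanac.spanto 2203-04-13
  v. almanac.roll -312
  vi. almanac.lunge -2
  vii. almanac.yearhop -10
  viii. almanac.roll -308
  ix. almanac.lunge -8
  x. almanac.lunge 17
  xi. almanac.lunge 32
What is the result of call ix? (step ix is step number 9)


Step: almanac.anchor[d=2202-10-24]
Result: 2202-10-24
Step: almanac.anchor[d=~it]
Result: 2202-10-24
Step: almanac.spanto[d=~it]
Result: 0
Step: almanac.spanto[d=2203-04-13]
Result: 171
Step: almanac.roll[n=-312]
Result: 2201-12-16
Step: almanac.lunge[n=-2]
Result: 2201-10-16
Step: almanac.yearhop[n=-10]
Result: 2191-10-16
Step: almanac.roll[n=-308]
Result: 2190-12-12
Step: almanac.lunge[n=-8]
Result: 2190-04-12
Step: almanac.lunge[n=17]
Result: 2191-09-12
Step: almanac.lunge[n=32]
Result: 2194-05-12

Answer: 2190-04-12


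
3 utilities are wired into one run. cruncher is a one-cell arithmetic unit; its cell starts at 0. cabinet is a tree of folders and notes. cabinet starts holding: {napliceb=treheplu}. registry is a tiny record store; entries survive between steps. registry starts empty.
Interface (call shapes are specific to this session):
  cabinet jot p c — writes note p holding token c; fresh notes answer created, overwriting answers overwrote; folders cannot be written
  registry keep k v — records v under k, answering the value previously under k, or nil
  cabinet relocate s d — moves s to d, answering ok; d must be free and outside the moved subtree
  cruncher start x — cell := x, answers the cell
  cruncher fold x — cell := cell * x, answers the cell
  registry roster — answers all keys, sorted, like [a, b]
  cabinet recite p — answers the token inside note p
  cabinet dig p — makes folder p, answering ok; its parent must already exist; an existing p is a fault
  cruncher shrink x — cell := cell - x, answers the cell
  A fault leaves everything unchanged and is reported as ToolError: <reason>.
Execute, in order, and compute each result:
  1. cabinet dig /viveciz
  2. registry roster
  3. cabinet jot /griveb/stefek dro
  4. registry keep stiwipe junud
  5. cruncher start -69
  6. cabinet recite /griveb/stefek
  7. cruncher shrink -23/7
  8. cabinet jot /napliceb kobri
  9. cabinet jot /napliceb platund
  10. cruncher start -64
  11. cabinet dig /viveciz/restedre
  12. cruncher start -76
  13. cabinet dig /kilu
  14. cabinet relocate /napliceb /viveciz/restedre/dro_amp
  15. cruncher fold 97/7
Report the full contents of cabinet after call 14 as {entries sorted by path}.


-> cabinet dig(p→/viveciz)
<- ok
-> registry roster()
<- []
-> cabinet jot(p→/griveb/stefek, c→dro)
<- ToolError: no parent
-> registry keep(k→stiwipe, v→junud)
<- nil
-> cruncher start(x→-69)
<- -69
-> cabinet recite(p→/griveb/stefek)
<- ToolError: not found
-> cruncher shrink(x→-23/7)
<- -460/7
-> cabinet jot(p→/napliceb, c→kobri)
<- overwrote
-> cabinet jot(p→/napliceb, c→platund)
<- overwrote
-> cruncher start(x→-64)
<- -64
-> cabinet dig(p→/viveciz/restedre)
<- ok
-> cruncher start(x→-76)
<- -76
-> cabinet dig(p→/kilu)
<- ok
-> cabinet relocate(s→/napliceb, d→/viveciz/restedre/dro_amp)
<- ok
-> cruncher fold(x→97/7)
<- -7372/7

Answer: {kilu/, viveciz/, viveciz/restedre/, viveciz/restedre/dro_amp=platund}


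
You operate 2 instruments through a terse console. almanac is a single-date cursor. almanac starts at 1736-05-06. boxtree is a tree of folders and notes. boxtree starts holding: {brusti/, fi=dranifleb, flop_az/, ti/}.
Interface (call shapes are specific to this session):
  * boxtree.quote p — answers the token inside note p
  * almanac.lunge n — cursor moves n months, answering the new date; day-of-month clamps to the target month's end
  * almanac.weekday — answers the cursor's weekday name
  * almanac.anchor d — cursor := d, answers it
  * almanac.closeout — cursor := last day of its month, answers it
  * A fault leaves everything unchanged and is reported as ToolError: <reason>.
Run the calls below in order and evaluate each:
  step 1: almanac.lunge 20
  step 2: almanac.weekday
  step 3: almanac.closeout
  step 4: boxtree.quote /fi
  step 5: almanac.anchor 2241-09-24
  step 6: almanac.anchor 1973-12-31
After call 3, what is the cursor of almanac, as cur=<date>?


! lunge(n=20) ~> 1738-01-06
! weekday() ~> Monday
! closeout() ~> 1738-01-31
! quote(p=/fi) ~> dranifleb
! anchor(d=2241-09-24) ~> 2241-09-24
! anchor(d=1973-12-31) ~> 1973-12-31

Answer: cur=1738-01-31


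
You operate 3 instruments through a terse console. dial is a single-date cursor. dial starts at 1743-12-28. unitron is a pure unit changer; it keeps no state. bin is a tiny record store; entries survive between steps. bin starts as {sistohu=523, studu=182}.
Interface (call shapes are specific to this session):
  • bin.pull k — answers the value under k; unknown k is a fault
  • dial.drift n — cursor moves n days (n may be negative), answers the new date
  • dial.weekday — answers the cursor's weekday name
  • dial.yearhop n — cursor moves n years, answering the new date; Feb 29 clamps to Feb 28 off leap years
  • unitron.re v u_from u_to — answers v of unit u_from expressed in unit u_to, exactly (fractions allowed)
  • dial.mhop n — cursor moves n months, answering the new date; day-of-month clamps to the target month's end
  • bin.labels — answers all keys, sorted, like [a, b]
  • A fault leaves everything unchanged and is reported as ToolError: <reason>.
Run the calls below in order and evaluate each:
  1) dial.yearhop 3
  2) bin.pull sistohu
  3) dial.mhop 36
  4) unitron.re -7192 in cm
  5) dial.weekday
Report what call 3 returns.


·→ yearhop(n: 3)
·← 1746-12-28
·→ pull(k: sistohu)
·← 523
·→ mhop(n: 36)
·← 1749-12-28
·→ re(v: -7192, u_from: in, u_to: cm)
·← -456692/25
·→ weekday()
·← Sunday

Answer: 1749-12-28


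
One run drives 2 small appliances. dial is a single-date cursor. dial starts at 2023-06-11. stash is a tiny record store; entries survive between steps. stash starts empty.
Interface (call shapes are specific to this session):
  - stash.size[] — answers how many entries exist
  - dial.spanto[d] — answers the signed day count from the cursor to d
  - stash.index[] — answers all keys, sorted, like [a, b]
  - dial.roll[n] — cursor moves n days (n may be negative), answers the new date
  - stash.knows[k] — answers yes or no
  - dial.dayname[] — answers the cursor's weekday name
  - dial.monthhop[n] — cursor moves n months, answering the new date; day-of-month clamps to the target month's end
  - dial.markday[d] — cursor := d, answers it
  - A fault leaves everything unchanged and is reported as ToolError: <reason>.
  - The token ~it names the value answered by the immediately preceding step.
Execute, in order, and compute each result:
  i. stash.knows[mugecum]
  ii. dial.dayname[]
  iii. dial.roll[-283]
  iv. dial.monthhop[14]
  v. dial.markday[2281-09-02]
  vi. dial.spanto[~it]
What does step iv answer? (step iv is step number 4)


Answer: 2023-11-01

Derivation:
Step: stash.knows[mugecum]
Result: no
Step: dial.dayname[]
Result: Sunday
Step: dial.roll[-283]
Result: 2022-09-01
Step: dial.monthhop[14]
Result: 2023-11-01
Step: dial.markday[2281-09-02]
Result: 2281-09-02
Step: dial.spanto[~it]
Result: 0


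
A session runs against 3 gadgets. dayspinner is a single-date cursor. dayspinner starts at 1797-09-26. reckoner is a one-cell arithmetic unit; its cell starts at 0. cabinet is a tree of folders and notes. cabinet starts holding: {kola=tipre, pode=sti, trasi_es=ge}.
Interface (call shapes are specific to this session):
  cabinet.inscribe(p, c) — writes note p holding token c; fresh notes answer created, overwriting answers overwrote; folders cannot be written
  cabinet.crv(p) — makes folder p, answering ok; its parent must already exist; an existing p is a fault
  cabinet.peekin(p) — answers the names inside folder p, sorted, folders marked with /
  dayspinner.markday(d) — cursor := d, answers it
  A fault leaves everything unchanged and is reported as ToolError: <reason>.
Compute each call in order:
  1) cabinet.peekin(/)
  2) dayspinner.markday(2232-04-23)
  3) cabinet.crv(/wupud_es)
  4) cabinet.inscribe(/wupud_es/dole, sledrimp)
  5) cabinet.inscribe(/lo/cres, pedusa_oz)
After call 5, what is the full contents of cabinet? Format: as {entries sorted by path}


Answer: {kola=tipre, pode=sti, trasi_es=ge, wupud_es/, wupud_es/dole=sledrimp}

Derivation:
~$ cabinet.peekin p: /
:: [kola, pode, trasi_es]
~$ dayspinner.markday d: 2232-04-23
:: 2232-04-23
~$ cabinet.crv p: /wupud_es
:: ok
~$ cabinet.inscribe p: /wupud_es/dole c: sledrimp
:: created
~$ cabinet.inscribe p: /lo/cres c: pedusa_oz
:: ToolError: no parent


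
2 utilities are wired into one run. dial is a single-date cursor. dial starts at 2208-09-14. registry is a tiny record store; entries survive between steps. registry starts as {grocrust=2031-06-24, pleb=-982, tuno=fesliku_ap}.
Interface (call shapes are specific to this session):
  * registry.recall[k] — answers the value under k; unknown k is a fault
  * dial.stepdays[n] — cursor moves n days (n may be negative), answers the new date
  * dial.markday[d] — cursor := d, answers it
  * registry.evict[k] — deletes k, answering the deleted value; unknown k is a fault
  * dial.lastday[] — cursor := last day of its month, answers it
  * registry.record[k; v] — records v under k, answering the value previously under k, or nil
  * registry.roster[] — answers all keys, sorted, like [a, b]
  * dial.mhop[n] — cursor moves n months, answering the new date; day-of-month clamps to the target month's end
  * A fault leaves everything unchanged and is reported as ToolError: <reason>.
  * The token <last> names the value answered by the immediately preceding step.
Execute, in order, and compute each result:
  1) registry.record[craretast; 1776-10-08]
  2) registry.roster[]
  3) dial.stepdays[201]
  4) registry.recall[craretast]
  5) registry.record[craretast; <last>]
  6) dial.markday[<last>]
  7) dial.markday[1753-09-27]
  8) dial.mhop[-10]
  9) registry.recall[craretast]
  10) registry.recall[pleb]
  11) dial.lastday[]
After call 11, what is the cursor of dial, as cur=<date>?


[in] record craretast 1776-10-08
:: nil
[in] roster
:: [craretast, grocrust, pleb, tuno]
[in] stepdays 201
:: 2209-04-03
[in] recall craretast
:: 1776-10-08
[in] record craretast <last>
:: 1776-10-08
[in] markday <last>
:: 1776-10-08
[in] markday 1753-09-27
:: 1753-09-27
[in] mhop -10
:: 1752-11-27
[in] recall craretast
:: 1776-10-08
[in] recall pleb
:: -982
[in] lastday
:: 1752-11-30

Answer: cur=1752-11-30


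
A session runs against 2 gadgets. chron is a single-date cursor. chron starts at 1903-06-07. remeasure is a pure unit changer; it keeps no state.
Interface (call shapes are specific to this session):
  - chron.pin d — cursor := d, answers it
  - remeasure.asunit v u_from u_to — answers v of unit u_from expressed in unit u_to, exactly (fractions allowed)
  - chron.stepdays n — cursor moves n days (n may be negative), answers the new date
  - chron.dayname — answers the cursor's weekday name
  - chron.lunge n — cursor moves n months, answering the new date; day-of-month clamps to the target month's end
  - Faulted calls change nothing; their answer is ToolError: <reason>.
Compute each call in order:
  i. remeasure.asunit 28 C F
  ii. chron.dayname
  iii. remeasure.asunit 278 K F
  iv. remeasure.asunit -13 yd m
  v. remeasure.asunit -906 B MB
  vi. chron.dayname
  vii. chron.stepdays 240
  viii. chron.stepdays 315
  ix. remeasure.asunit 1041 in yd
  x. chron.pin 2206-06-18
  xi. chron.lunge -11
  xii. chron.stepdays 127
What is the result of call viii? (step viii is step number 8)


-- remeasure.asunit(v→28, u_from→C, u_to→F) ~> 412/5
-- chron.dayname() ~> Sunday
-- remeasure.asunit(v→278, u_from→K, u_to→F) ~> 4073/100
-- remeasure.asunit(v→-13, u_from→yd, u_to→m) ~> -14859/1250
-- remeasure.asunit(v→-906, u_from→B, u_to→MB) ~> -453/500000
-- chron.dayname() ~> Sunday
-- chron.stepdays(n→240) ~> 1904-02-02
-- chron.stepdays(n→315) ~> 1904-12-13
-- remeasure.asunit(v→1041, u_from→in, u_to→yd) ~> 347/12
-- chron.pin(d→2206-06-18) ~> 2206-06-18
-- chron.lunge(n→-11) ~> 2205-07-18
-- chron.stepdays(n→127) ~> 2205-11-22

Answer: 1904-12-13


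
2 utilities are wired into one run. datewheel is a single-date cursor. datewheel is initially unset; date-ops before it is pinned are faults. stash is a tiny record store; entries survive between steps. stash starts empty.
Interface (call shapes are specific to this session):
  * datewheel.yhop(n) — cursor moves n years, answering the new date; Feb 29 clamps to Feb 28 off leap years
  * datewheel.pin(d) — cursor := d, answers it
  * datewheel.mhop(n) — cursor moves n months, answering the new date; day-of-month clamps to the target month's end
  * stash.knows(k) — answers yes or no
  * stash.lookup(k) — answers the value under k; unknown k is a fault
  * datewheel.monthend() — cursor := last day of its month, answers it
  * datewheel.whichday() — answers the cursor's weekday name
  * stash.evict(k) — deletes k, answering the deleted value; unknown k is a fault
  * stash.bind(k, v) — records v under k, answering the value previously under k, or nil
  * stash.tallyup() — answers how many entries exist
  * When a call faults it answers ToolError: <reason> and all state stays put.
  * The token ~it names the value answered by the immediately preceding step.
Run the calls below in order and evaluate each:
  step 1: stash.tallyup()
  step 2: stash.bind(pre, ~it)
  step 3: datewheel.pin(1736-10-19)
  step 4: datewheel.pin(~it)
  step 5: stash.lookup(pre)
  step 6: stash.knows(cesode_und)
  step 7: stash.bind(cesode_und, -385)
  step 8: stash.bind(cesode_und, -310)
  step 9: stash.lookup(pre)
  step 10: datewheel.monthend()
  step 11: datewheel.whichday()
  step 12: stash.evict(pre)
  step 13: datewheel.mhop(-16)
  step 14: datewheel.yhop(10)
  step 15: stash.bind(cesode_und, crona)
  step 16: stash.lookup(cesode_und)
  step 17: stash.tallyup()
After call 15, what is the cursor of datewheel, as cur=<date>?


I run stash.tallyup(), — result: 0.
I use stash.bind on pre, ~it, → nil.
Now I run datewheel.pin on 1736-10-19, giving 1736-10-19.
I invoke datewheel.pin on ~it, — result: 1736-10-19.
I try stash.lookup on pre: 0.
Using stash.knows on cesode_und, — result: no.
I call stash.bind on cesode_und, -385, and observe nil.
Invoking stash.bind on cesode_und, -310, giving -385.
I run stash.lookup on pre, yielding 0.
Calling datewheel.monthend(), giving 1736-10-31.
Calling datewheel.whichday: Wednesday.
Calling stash.evict on pre, and observe 0.
I invoke datewheel.mhop on -16, which returns 1735-06-30.
Using datewheel.yhop on 10, which returns 1745-06-30.
Invoking stash.bind on cesode_und, crona, → -310.
Calling stash.lookup on cesode_und, and see crona.
I invoke stash.tallyup, yielding 1.

Answer: cur=1745-06-30


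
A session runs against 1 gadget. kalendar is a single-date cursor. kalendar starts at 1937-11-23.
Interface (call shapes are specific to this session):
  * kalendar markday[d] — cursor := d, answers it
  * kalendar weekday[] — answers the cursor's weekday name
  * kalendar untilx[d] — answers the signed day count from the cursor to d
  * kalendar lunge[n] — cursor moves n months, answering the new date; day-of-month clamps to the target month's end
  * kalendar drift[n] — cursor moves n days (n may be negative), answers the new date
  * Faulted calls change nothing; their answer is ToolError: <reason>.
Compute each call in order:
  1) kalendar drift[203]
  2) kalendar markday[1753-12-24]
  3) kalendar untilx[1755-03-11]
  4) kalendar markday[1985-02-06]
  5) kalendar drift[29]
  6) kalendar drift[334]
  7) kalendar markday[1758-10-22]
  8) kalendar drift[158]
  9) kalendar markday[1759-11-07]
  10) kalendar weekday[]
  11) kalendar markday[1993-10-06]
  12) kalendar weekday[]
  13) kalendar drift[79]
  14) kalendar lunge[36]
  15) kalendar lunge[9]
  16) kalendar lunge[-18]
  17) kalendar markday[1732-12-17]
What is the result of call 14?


→ kalendar drift(203)
← 1938-06-14
→ kalendar markday(1753-12-24)
← 1753-12-24
→ kalendar untilx(1755-03-11)
← 442
→ kalendar markday(1985-02-06)
← 1985-02-06
→ kalendar drift(29)
← 1985-03-07
→ kalendar drift(334)
← 1986-02-04
→ kalendar markday(1758-10-22)
← 1758-10-22
→ kalendar drift(158)
← 1759-03-29
→ kalendar markday(1759-11-07)
← 1759-11-07
→ kalendar weekday()
← Wednesday
→ kalendar markday(1993-10-06)
← 1993-10-06
→ kalendar weekday()
← Wednesday
→ kalendar drift(79)
← 1993-12-24
→ kalendar lunge(36)
← 1996-12-24
→ kalendar lunge(9)
← 1997-09-24
→ kalendar lunge(-18)
← 1996-03-24
→ kalendar markday(1732-12-17)
← 1732-12-17

Answer: 1996-12-24


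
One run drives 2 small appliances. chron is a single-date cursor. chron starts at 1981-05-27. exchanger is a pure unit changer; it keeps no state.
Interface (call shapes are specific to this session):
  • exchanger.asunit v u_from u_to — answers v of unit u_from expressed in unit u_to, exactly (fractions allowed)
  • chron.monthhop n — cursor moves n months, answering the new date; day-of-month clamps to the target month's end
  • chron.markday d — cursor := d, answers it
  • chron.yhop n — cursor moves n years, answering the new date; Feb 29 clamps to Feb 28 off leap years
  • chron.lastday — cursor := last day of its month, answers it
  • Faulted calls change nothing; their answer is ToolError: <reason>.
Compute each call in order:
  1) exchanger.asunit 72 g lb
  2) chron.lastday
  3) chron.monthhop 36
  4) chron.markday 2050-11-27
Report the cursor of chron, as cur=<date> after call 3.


Answer: cur=1984-05-31

Derivation:
·→ exchanger.asunit(v='72', u_from='g', u_to='lb')
·← 7200000/45359237
·→ chron.lastday()
·← 1981-05-31
·→ chron.monthhop(n='36')
·← 1984-05-31
·→ chron.markday(d='2050-11-27')
·← 2050-11-27


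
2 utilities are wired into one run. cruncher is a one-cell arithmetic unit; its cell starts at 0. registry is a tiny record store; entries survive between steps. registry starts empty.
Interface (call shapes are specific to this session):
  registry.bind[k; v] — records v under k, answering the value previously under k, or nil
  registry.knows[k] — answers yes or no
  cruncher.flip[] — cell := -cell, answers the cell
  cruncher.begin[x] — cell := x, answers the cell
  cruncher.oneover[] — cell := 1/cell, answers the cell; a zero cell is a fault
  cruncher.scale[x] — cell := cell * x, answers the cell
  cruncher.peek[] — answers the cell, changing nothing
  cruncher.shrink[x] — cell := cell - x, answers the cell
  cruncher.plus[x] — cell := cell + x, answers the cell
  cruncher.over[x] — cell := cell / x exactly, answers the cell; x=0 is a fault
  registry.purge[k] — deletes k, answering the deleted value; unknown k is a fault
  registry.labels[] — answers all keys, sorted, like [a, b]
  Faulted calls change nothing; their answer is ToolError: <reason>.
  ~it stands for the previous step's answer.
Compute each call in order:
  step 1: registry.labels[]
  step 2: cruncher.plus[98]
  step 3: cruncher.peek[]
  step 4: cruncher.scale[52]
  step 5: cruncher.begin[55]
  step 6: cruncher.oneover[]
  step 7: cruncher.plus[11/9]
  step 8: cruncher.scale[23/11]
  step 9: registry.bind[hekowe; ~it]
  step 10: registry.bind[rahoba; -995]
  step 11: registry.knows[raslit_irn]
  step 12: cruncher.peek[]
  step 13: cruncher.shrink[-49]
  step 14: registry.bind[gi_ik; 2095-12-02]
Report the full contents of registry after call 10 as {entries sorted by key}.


# registry.labels() -> []
# cruncher.plus(x→98) -> 98
# cruncher.peek() -> 98
# cruncher.scale(x→52) -> 5096
# cruncher.begin(x→55) -> 55
# cruncher.oneover() -> 1/55
# cruncher.plus(x→11/9) -> 614/495
# cruncher.scale(x→23/11) -> 14122/5445
# registry.bind(k→hekowe, v→~it) -> nil
# registry.bind(k→rahoba, v→-995) -> nil
# registry.knows(k→raslit_irn) -> no
# cruncher.peek() -> 14122/5445
# cruncher.shrink(x→-49) -> 280927/5445
# registry.bind(k→gi_ik, v→2095-12-02) -> nil

Answer: {hekowe=14122/5445, rahoba=-995}


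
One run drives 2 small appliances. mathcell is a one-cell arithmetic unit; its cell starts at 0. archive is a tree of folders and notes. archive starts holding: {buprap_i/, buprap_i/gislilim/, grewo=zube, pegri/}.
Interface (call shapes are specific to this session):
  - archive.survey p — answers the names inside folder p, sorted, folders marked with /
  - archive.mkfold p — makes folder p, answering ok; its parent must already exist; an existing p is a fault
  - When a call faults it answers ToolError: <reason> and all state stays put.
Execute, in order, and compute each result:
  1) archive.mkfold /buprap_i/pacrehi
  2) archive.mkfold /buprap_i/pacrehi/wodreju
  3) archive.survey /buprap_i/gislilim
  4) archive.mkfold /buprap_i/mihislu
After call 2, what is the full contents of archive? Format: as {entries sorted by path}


Answer: {buprap_i/, buprap_i/gislilim/, buprap_i/pacrehi/, buprap_i/pacrehi/wodreju/, grewo=zube, pegri/}

Derivation:
! 1. mkfold(/buprap_i/pacrehi) : ok
! 2. mkfold(/buprap_i/pacrehi/wodreju) : ok
! 3. survey(/buprap_i/gislilim) : []
! 4. mkfold(/buprap_i/mihislu) : ok


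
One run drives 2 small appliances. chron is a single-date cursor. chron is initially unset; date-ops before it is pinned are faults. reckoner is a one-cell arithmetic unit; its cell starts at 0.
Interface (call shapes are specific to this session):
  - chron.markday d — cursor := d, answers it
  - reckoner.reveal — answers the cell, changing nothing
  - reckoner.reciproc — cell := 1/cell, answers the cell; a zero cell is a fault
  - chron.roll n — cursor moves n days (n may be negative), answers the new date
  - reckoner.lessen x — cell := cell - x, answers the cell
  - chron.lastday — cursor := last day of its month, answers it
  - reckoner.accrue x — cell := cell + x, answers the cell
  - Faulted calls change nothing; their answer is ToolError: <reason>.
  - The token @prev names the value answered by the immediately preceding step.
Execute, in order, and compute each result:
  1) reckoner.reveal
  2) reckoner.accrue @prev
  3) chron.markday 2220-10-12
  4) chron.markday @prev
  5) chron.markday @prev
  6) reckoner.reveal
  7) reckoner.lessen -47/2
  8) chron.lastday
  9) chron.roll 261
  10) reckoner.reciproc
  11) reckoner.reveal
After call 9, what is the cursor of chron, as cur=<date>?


==> reveal()
<== 0
==> accrue(x=@prev)
<== 0
==> markday(d=2220-10-12)
<== 2220-10-12
==> markday(d=@prev)
<== 2220-10-12
==> markday(d=@prev)
<== 2220-10-12
==> reveal()
<== 0
==> lessen(x=-47/2)
<== 47/2
==> lastday()
<== 2220-10-31
==> roll(n=261)
<== 2221-07-19
==> reciproc()
<== 2/47
==> reveal()
<== 2/47

Answer: cur=2221-07-19


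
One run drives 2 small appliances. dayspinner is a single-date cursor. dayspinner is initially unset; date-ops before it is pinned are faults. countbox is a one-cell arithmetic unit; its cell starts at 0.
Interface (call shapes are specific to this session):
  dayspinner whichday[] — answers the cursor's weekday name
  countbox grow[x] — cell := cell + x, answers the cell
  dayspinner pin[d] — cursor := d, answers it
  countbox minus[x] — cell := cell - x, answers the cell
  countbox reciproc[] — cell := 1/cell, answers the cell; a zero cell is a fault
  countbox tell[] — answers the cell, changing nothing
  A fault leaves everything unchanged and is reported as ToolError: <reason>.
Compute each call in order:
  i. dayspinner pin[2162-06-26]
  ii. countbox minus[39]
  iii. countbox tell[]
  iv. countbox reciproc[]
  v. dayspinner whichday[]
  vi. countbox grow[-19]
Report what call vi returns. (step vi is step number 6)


Then dayspinner pin(d→2162-06-26), → 2162-06-26.
I call countbox minus(x→39), which returns -39.
Next I call countbox tell, and observe -39.
I run countbox reciproc(), and observe -1/39.
Calling dayspinner whichday, giving Saturday.
Then countbox grow(x→-19), giving -742/39.

Answer: -742/39


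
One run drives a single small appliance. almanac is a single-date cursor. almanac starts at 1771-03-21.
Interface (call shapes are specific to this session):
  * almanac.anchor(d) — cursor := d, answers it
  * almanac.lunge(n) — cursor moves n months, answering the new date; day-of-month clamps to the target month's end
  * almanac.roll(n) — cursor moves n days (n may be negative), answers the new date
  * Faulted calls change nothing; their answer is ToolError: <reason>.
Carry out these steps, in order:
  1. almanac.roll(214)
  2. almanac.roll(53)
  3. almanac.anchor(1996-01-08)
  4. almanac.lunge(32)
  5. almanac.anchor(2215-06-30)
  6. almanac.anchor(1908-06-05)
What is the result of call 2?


Answer: 1771-12-13

Derivation:
% roll n→214
= 1771-10-21
% roll n→53
= 1771-12-13
% anchor d→1996-01-08
= 1996-01-08
% lunge n→32
= 1998-09-08
% anchor d→2215-06-30
= 2215-06-30
% anchor d→1908-06-05
= 1908-06-05


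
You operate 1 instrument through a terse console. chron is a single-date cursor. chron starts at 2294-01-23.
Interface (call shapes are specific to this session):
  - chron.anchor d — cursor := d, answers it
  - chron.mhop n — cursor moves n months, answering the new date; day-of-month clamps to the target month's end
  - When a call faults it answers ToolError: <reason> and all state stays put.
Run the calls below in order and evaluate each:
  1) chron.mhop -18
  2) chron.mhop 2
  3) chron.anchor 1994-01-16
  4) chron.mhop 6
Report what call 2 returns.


Answer: 2292-09-23

Derivation:
;; mhop(-18) => 2292-07-23
;; mhop(2) => 2292-09-23
;; anchor(1994-01-16) => 1994-01-16
;; mhop(6) => 1994-07-16


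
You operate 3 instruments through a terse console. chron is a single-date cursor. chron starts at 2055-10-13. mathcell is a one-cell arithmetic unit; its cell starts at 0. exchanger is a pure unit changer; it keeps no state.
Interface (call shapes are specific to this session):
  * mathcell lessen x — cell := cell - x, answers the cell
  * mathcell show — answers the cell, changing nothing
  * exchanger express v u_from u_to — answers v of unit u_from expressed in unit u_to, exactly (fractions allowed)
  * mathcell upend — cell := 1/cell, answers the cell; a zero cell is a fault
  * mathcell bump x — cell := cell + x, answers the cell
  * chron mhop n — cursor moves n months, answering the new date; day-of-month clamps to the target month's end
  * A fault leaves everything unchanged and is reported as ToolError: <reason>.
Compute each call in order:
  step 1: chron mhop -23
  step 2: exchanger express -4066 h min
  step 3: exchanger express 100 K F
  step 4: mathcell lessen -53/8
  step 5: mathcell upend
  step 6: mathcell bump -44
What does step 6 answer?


;; chron mhop(n: -23) -> 2053-11-13
;; exchanger express(v: -4066, u_from: h, u_to: min) -> -243960
;; exchanger express(v: 100, u_from: K, u_to: F) -> -27967/100
;; mathcell lessen(x: -53/8) -> 53/8
;; mathcell upend() -> 8/53
;; mathcell bump(x: -44) -> -2324/53

Answer: -2324/53


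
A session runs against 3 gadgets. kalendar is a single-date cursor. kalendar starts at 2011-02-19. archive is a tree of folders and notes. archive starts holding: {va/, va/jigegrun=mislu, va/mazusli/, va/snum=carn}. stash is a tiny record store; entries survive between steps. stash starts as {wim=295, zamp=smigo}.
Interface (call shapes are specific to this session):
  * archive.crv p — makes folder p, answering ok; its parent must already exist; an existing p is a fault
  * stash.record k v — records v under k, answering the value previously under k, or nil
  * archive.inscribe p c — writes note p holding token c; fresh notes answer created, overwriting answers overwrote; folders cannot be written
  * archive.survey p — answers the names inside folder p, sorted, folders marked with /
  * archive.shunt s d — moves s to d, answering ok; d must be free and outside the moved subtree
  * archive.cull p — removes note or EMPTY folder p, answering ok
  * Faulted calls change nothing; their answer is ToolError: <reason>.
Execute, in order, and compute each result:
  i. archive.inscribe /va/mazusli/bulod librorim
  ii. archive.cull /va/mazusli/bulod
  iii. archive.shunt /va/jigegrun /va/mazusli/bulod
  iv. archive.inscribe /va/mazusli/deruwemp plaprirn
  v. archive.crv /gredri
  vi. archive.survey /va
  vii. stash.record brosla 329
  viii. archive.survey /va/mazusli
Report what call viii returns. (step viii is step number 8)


Do: inscribe[p=/va/mazusli/bulod; c=librorim]
See: created
Do: cull[p=/va/mazusli/bulod]
See: ok
Do: shunt[s=/va/jigegrun; d=/va/mazusli/bulod]
See: ok
Do: inscribe[p=/va/mazusli/deruwemp; c=plaprirn]
See: created
Do: crv[p=/gredri]
See: ok
Do: survey[p=/va]
See: [mazusli/, snum]
Do: record[k=brosla; v=329]
See: nil
Do: survey[p=/va/mazusli]
See: [bulod, deruwemp]

Answer: [bulod, deruwemp]


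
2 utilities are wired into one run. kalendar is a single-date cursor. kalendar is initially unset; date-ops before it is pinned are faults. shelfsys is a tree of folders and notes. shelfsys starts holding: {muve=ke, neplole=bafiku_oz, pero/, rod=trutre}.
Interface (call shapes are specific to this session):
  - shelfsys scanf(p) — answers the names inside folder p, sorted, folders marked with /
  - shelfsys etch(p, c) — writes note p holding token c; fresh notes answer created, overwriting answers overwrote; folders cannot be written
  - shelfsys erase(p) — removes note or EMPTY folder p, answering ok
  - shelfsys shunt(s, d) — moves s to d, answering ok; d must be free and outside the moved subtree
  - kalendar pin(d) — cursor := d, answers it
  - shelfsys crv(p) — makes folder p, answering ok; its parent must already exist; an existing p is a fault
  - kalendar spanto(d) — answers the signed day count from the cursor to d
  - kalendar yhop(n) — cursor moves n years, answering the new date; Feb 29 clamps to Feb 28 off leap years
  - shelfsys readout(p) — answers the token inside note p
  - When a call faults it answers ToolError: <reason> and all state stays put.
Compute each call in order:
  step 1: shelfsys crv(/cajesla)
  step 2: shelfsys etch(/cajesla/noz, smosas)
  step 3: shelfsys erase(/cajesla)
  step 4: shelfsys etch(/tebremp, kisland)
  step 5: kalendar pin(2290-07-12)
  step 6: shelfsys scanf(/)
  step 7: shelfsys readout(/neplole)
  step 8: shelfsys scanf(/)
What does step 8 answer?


>> shelfsys crv(p='/cajesla')
<< ok
>> shelfsys etch(p='/cajesla/noz', c='smosas')
<< created
>> shelfsys erase(p='/cajesla')
<< ToolError: not empty
>> shelfsys etch(p='/tebremp', c='kisland')
<< created
>> kalendar pin(d='2290-07-12')
<< 2290-07-12
>> shelfsys scanf(p='/')
<< [cajesla/, muve, neplole, pero/, rod, tebremp]
>> shelfsys readout(p='/neplole')
<< bafiku_oz
>> shelfsys scanf(p='/')
<< [cajesla/, muve, neplole, pero/, rod, tebremp]

Answer: [cajesla/, muve, neplole, pero/, rod, tebremp]


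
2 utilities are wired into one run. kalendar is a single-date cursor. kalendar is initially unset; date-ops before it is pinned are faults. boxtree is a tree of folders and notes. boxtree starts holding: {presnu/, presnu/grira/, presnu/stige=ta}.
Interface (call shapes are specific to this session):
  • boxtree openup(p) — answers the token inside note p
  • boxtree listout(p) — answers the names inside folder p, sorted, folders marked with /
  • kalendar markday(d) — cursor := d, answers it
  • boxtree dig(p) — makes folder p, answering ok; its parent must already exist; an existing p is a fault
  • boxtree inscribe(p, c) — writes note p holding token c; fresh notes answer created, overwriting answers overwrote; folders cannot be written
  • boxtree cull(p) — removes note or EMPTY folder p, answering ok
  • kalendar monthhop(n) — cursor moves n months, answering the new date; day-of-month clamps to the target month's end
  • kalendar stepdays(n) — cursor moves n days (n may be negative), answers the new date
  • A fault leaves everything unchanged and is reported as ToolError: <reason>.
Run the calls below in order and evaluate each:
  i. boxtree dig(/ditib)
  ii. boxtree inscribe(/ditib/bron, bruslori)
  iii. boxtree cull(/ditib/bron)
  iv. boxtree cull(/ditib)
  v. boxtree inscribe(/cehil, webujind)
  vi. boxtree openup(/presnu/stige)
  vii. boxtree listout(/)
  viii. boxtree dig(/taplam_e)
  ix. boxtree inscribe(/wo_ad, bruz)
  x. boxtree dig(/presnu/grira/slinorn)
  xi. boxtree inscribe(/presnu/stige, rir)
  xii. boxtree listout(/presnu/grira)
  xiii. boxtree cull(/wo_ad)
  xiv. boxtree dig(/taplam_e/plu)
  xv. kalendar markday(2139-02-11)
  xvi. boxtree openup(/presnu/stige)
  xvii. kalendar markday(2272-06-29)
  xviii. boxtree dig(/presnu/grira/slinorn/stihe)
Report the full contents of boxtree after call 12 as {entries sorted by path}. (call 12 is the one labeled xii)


→ boxtree dig(p→/ditib)
← ok
→ boxtree inscribe(p→/ditib/bron, c→bruslori)
← created
→ boxtree cull(p→/ditib/bron)
← ok
→ boxtree cull(p→/ditib)
← ok
→ boxtree inscribe(p→/cehil, c→webujind)
← created
→ boxtree openup(p→/presnu/stige)
← ta
→ boxtree listout(p→/)
← [cehil, presnu/]
→ boxtree dig(p→/taplam_e)
← ok
→ boxtree inscribe(p→/wo_ad, c→bruz)
← created
→ boxtree dig(p→/presnu/grira/slinorn)
← ok
→ boxtree inscribe(p→/presnu/stige, c→rir)
← overwrote
→ boxtree listout(p→/presnu/grira)
← [slinorn/]
→ boxtree cull(p→/wo_ad)
← ok
→ boxtree dig(p→/taplam_e/plu)
← ok
→ kalendar markday(d→2139-02-11)
← 2139-02-11
→ boxtree openup(p→/presnu/stige)
← rir
→ kalendar markday(d→2272-06-29)
← 2272-06-29
→ boxtree dig(p→/presnu/grira/slinorn/stihe)
← ok

Answer: {cehil=webujind, presnu/, presnu/grira/, presnu/grira/slinorn/, presnu/stige=rir, taplam_e/, wo_ad=bruz}


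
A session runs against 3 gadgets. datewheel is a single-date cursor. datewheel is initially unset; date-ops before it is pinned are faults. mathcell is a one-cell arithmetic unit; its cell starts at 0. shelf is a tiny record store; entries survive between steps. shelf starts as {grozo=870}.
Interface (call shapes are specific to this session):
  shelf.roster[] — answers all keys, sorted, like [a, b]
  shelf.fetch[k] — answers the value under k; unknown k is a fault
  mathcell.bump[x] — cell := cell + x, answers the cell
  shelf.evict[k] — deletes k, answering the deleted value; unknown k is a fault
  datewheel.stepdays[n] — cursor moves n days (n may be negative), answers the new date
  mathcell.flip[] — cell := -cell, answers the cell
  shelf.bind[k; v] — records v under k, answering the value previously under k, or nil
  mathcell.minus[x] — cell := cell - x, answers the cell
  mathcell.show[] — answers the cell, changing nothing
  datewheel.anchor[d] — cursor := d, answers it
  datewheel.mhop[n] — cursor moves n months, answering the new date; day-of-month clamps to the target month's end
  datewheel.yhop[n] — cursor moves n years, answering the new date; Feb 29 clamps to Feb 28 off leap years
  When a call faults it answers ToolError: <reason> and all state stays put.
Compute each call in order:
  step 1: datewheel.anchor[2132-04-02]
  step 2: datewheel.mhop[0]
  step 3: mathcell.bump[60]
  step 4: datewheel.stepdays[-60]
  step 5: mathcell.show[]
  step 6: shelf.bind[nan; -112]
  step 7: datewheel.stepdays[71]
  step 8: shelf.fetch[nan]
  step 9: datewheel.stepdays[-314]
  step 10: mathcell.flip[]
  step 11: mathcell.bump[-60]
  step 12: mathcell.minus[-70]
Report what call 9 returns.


Answer: 2131-06-04

Derivation:
Calling anchor on d='2132-04-02', giving 2132-04-02.
Invoking mhop on n='0', which returns 2132-04-02.
Using bump on x='60', which returns 60.
Now I run stepdays on n='-60', yielding 2132-02-02.
Invoking show, → 60.
Invoking bind on k='nan', v='-112', giving nil.
Invoking stepdays on n='71', and see 2132-04-13.
I invoke fetch on k='nan', → -112.
Using stepdays on n='-314', giving 2131-06-04.
I invoke flip: -60.
I call bump on x='-60', and observe -120.
I use minus on x='-70', which returns -50.


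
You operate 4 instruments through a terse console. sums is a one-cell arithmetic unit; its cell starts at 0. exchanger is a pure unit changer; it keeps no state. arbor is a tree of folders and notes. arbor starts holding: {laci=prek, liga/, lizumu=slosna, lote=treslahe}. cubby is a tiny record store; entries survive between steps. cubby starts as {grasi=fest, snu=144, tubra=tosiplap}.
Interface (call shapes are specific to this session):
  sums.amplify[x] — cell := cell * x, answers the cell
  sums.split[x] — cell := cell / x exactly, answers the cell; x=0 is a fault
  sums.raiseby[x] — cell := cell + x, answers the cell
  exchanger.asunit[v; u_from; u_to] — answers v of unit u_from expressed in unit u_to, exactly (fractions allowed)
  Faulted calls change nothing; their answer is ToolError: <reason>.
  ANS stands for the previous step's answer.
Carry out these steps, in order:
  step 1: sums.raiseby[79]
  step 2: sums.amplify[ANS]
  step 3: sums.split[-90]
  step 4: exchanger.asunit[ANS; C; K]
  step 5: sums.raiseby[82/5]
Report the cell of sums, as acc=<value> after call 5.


Answer: acc=-953/18

Derivation:
Now I run sums.raiseby(x='79'), and see 79.
Next I call sums.amplify(x='ANS'): 6241.
Next I call sums.split(x='-90'), which returns -6241/90.
I call exchanger.asunit(v='ANS', u_from='C', u_to='K'), yielding 7337/36.
Using sums.raiseby(x='82/5'), → -953/18.


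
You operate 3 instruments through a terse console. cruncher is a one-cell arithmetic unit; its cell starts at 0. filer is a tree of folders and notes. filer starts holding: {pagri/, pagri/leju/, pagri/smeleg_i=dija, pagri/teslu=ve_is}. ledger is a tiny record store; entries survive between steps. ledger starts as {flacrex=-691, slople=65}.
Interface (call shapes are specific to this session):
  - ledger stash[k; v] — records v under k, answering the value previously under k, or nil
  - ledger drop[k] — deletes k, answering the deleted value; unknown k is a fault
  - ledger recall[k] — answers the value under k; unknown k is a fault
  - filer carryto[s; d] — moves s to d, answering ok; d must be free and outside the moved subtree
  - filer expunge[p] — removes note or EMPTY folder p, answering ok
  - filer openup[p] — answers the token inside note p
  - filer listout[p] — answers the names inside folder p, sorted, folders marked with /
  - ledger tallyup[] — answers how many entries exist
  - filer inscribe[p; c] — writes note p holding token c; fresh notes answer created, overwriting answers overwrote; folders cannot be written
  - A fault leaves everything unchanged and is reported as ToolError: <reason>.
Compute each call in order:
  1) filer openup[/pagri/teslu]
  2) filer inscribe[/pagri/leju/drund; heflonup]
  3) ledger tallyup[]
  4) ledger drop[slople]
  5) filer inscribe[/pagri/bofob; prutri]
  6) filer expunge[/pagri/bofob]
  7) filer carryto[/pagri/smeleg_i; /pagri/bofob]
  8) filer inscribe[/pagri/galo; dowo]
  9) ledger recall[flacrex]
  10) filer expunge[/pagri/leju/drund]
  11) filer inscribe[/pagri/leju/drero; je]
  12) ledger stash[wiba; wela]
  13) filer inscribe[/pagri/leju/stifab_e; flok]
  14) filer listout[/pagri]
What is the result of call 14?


Answer: [bofob, galo, leju/, teslu]

Derivation:
==> filer openup(p=/pagri/teslu)
<== ve_is
==> filer inscribe(p=/pagri/leju/drund, c=heflonup)
<== created
==> ledger tallyup()
<== 2
==> ledger drop(k=slople)
<== 65
==> filer inscribe(p=/pagri/bofob, c=prutri)
<== created
==> filer expunge(p=/pagri/bofob)
<== ok
==> filer carryto(s=/pagri/smeleg_i, d=/pagri/bofob)
<== ok
==> filer inscribe(p=/pagri/galo, c=dowo)
<== created
==> ledger recall(k=flacrex)
<== -691
==> filer expunge(p=/pagri/leju/drund)
<== ok
==> filer inscribe(p=/pagri/leju/drero, c=je)
<== created
==> ledger stash(k=wiba, v=wela)
<== nil
==> filer inscribe(p=/pagri/leju/stifab_e, c=flok)
<== created
==> filer listout(p=/pagri)
<== [bofob, galo, leju/, teslu]
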